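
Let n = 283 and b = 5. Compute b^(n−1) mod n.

5^1 ≡ 5 (mod 283)
5^2 ≡ 5^2 = 25 ≡ 25 (mod 283)
5^4 ≡ 25^2 = 625 ≡ 59 (mod 283)
5^8 ≡ 59^2 = 3481 ≡ 85 (mod 283)
5^16 ≡ 85^2 = 7225 ≡ 150 (mod 283)
5^32 ≡ 150^2 = 22500 ≡ 143 (mod 283)
5^64 ≡ 143^2 = 20449 ≡ 73 (mod 283)
5^128 ≡ 73^2 = 5329 ≡ 235 (mod 283)
5^256 ≡ 235^2 = 55225 ≡ 40 (mod 283)
282 = 256 + 16 + 8 + 2 in binary powers of 2.
So 5^282 ≡ 40 · 150 · 85 · 25 ≡ 1 (mod 283).
Since the result is 1, base 5 gives no evidence that 283 is composite.

1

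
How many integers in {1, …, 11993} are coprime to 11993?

Factor: 11993 = 67 · 179.
φ(11993) = (67−1) · (179−1) = 66 · 178 = 11748.

11748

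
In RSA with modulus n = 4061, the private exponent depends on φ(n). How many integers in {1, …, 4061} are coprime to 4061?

Factor: 4061 = 31 · 131.
φ(4061) = (31−1) · (131−1) = 30 · 130 = 3900.

3900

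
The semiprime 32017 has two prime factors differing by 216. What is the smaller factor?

101

Since p = q + 216, we have 32017 = q(q + 216), so q² + 216q − 32017 = 0.
Discriminant: 216² + 4·32017 = 46656 + 128068 = 174724; √174724 = 418.
q = (−216 + 418)/2 = 101, and p = q + 216 = 317.
Check: 101 · 317 = 32017.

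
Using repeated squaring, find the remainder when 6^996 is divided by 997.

1

6^1 ≡ 6 (mod 997)
6^2 ≡ 6^2 = 36 ≡ 36 (mod 997)
6^4 ≡ 36^2 = 1296 ≡ 299 (mod 997)
6^8 ≡ 299^2 = 89401 ≡ 668 (mod 997)
6^16 ≡ 668^2 = 446224 ≡ 565 (mod 997)
6^32 ≡ 565^2 = 319225 ≡ 185 (mod 997)
6^64 ≡ 185^2 = 34225 ≡ 327 (mod 997)
6^128 ≡ 327^2 = 106929 ≡ 250 (mod 997)
6^256 ≡ 250^2 = 62500 ≡ 686 (mod 997)
6^512 ≡ 686^2 = 470596 ≡ 12 (mod 997)
996 = 512 + 256 + 128 + 64 + 32 + 4 in binary powers of 2.
So 6^996 ≡ 12 · 686 · 250 · 327 · 185 · 299 ≡ 1 (mod 997).
Since the result is 1, base 6 gives no evidence that 997 is composite.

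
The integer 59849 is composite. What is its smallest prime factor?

59849 is odd.
Digit sum 35, not divisible by 3.
Ends in 9: not divisible by 5.
7: 59849 = 7·8549 + 6
11: 59849 = 11·5440 + 9
13: 59849 = 13·4603 + 10
17: 59849 = 17·3520 + 9
19: 59849 = 19·3149 + 18
23: 59849 = 23·2602 + 3
29: 59849 = 29·2063 + 22
31: 59849 = 31·1930 + 19
37: 59849 = 37·1617 + 20
41: 59849 = 41·1459 + 30
43: 59849 = 43·1391 + 36
47: 59849 = 47·1273 + 18
53: 59849 = 53·1129 + 12
59: 59849 = 59·1014 + 23
61: 59849 = 61·981 + 8
67: 59849 = 67·893 + 18
71: 59849 = 71·842 + 67
73: 59849 = 73·819 + 62
79: 59849 = 79·757 + 46
83: 59849 = 83·721 + 6
89: 59849 = 89·672 + 41
97: 59849 = 97·617

97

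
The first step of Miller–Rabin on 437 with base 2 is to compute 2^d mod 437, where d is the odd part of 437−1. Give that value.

437 − 1 = 436 = 2^2 · 109, so d = 109.
2^1 ≡ 2 (mod 437)
2^2 ≡ 2^2 = 4 ≡ 4 (mod 437)
2^4 ≡ 4^2 = 16 ≡ 16 (mod 437)
2^8 ≡ 16^2 = 256 ≡ 256 (mod 437)
2^16 ≡ 256^2 = 65536 ≡ 423 (mod 437)
2^32 ≡ 423^2 = 178929 ≡ 196 (mod 437)
2^64 ≡ 196^2 = 38416 ≡ 397 (mod 437)
109 = 64 + 32 + 8 + 4 + 1 in binary powers of 2.
So 2^109 ≡ 397 · 196 · 256 · 16 · 2 ≡ 173 (mod 437).
Squaring chain: 173 → 213; never reaches −1, so base 2 is a Miller–Rabin witness that 437 is composite.

173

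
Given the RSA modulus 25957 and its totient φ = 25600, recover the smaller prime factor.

101

φ(n) = (p−1)(q−1) = n − (p+q) + 1, so p + q = 25957 − 25600 + 1 = 358.
p and q are the roots of t² − 358t + 25957 = 0.
Discriminant: 358² − 4·25957 = 128164 − 103828 = 24336; √24336 = 156.
q = (358 − 156)/2 = 101, p = (358 + 156)/2 = 257.
Check: 101 · 257 = 25957.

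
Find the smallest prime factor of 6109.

6109 is odd.
Digit sum 16, not divisible by 3.
Ends in 9: not divisible by 5.
7: 6109 = 7·872 + 5
11: 6109 = 11·555 + 4
13: 6109 = 13·469 + 12
17: 6109 = 17·359 + 6
19: 6109 = 19·321 + 10
23: 6109 = 23·265 + 14
29: 6109 = 29·210 + 19
31: 6109 = 31·197 + 2
37: 6109 = 37·165 + 4
41: 6109 = 41·149

41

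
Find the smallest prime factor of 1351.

1351 is odd.
Digit sum 10, not divisible by 3.
Ends in 1: not divisible by 5.
7: 1351 = 7·193

7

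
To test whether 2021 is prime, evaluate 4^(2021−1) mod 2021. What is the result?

4^1 ≡ 4 (mod 2021)
4^2 ≡ 4^2 = 16 ≡ 16 (mod 2021)
4^4 ≡ 16^2 = 256 ≡ 256 (mod 2021)
4^8 ≡ 256^2 = 65536 ≡ 864 (mod 2021)
4^16 ≡ 864^2 = 746496 ≡ 747 (mod 2021)
4^32 ≡ 747^2 = 558009 ≡ 213 (mod 2021)
4^64 ≡ 213^2 = 45369 ≡ 907 (mod 2021)
4^128 ≡ 907^2 = 822649 ≡ 102 (mod 2021)
4^256 ≡ 102^2 = 10404 ≡ 299 (mod 2021)
4^512 ≡ 299^2 = 89401 ≡ 477 (mod 2021)
4^1024 ≡ 477^2 = 227529 ≡ 1177 (mod 2021)
2020 = 1024 + 512 + 256 + 128 + 64 + 32 + 4 in binary powers of 2.
So 4^2020 ≡ 1177 · 477 · 299 · 102 · 907 · 213 · 256 ≡ 385 (mod 2021).
Since 385 ≠ 1, base 4 is a Fermat witness: 2021 is composite.

385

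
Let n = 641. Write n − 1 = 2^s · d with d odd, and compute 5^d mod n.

561

641 − 1 = 640 = 2^7 · 5, so d = 5.
5^1 ≡ 5 (mod 641)
5^2 ≡ 5^2 = 25 ≡ 25 (mod 641)
5^4 ≡ 25^2 = 625 ≡ 625 (mod 641)
5 = 4 + 1 in binary powers of 2.
So 5^5 ≡ 625 · 5 ≡ 561 (mod 641).
Squaring chain: 561 → 631 → 100 → 385 → 154 → 640 → 1; reaches −1, so base 5 does not prove 641 composite.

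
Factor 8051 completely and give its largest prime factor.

8051 = 83 · 97
97 is prime.
So 8051 = 83 · 97; the largest prime factor is 97.

97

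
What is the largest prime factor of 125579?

89

125579 = 17 · 7387
7387 = 83 · 89
89 is prime.
So 125579 = 17 · 83 · 89; the largest prime factor is 89.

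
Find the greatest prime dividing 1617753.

89

1617753 = 3 · 539251
539251 = 73 · 7387
7387 = 83 · 89
89 is prime.
So 1617753 = 3 · 73 · 83 · 89; the largest prime factor is 89.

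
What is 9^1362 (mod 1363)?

1051

9^1 ≡ 9 (mod 1363)
9^2 ≡ 9^2 = 81 ≡ 81 (mod 1363)
9^4 ≡ 81^2 = 6561 ≡ 1109 (mod 1363)
9^8 ≡ 1109^2 = 1229881 ≡ 455 (mod 1363)
9^16 ≡ 455^2 = 207025 ≡ 1212 (mod 1363)
9^32 ≡ 1212^2 = 1468944 ≡ 993 (mod 1363)
9^64 ≡ 993^2 = 986049 ≡ 600 (mod 1363)
9^128 ≡ 600^2 = 360000 ≡ 168 (mod 1363)
9^256 ≡ 168^2 = 28224 ≡ 964 (mod 1363)
9^512 ≡ 964^2 = 929296 ≡ 1093 (mod 1363)
9^1024 ≡ 1093^2 = 1194649 ≡ 661 (mod 1363)
1362 = 1024 + 256 + 64 + 16 + 2 in binary powers of 2.
So 9^1362 ≡ 661 · 964 · 600 · 1212 · 81 ≡ 1051 (mod 1363).
Since 1051 ≠ 1, base 9 is a Fermat witness: 1363 is composite.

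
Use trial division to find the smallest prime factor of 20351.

20351 is odd.
Digit sum 11, not divisible by 3.
Ends in 1: not divisible by 5.
7: 20351 = 7·2907 + 2
11: 20351 = 11·1850 + 1
13: 20351 = 13·1565 + 6
17: 20351 = 17·1197 + 2
19: 20351 = 19·1071 + 2
23: 20351 = 23·884 + 19
29: 20351 = 29·701 + 22
31: 20351 = 31·656 + 15
37: 20351 = 37·550 + 1
41: 20351 = 41·496 + 15
43: 20351 = 43·473 + 12
47: 20351 = 47·433

47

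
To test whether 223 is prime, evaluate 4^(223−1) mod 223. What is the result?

4^1 ≡ 4 (mod 223)
4^2 ≡ 4^2 = 16 ≡ 16 (mod 223)
4^4 ≡ 16^2 = 256 ≡ 33 (mod 223)
4^8 ≡ 33^2 = 1089 ≡ 197 (mod 223)
4^16 ≡ 197^2 = 38809 ≡ 7 (mod 223)
4^32 ≡ 7^2 = 49 ≡ 49 (mod 223)
4^64 ≡ 49^2 = 2401 ≡ 171 (mod 223)
4^128 ≡ 171^2 = 29241 ≡ 28 (mod 223)
222 = 128 + 64 + 16 + 8 + 4 + 2 in binary powers of 2.
So 4^222 ≡ 28 · 171 · 7 · 197 · 33 · 16 ≡ 1 (mod 223).
Since the result is 1, base 4 gives no evidence that 223 is composite.

1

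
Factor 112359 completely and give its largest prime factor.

67

112359 = 3 · 37453
37453 = 13 · 2881
2881 = 43 · 67
67 is prime.
So 112359 = 3 · 13 · 43 · 67; the largest prime factor is 67.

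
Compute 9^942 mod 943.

9^1 ≡ 9 (mod 943)
9^2 ≡ 9^2 = 81 ≡ 81 (mod 943)
9^4 ≡ 81^2 = 6561 ≡ 903 (mod 943)
9^8 ≡ 903^2 = 815409 ≡ 657 (mod 943)
9^16 ≡ 657^2 = 431649 ≡ 698 (mod 943)
9^32 ≡ 698^2 = 487204 ≡ 616 (mod 943)
9^64 ≡ 616^2 = 379456 ≡ 370 (mod 943)
9^128 ≡ 370^2 = 136900 ≡ 165 (mod 943)
9^256 ≡ 165^2 = 27225 ≡ 821 (mod 943)
9^512 ≡ 821^2 = 674041 ≡ 739 (mod 943)
942 = 512 + 256 + 128 + 32 + 8 + 4 + 2 in binary powers of 2.
So 9^942 ≡ 739 · 821 · 165 · 616 · 657 · 903 · 81 ≡ 901 (mod 943).
Since 901 ≠ 1, base 9 is a Fermat witness: 943 is composite.

901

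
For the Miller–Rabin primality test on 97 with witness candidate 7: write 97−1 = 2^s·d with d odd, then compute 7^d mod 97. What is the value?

97 − 1 = 96 = 2^5 · 3, so d = 3.
7^1 ≡ 7 (mod 97)
7^2 ≡ 7^2 = 49 ≡ 49 (mod 97)
3 = 2 + 1 in binary powers of 2.
So 7^3 ≡ 49 · 7 ≡ 52 (mod 97).
Squaring chain: 52 → 85 → 47 → 75 → 96; reaches −1, so base 7 does not prove 97 composite.

52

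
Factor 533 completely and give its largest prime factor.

41

533 = 13 · 41
41 is prime.
So 533 = 13 · 41; the largest prime factor is 41.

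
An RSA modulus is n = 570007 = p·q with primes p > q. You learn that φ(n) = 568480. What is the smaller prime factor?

φ(n) = (p−1)(q−1) = n − (p+q) + 1, so p + q = 570007 − 568480 + 1 = 1528.
p and q are the roots of t² − 1528t + 570007 = 0.
Discriminant: 1528² − 4·570007 = 2334784 − 2280028 = 54756; √54756 = 234.
q = (1528 − 234)/2 = 647, p = (1528 + 234)/2 = 881.
Check: 647 · 881 = 570007.

647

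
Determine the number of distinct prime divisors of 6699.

4

6699 = 3 · 2233
2233 = 7 · 319
319 = 11 · 29
6699 = 3 · 7 · 11 · 29, which has 4 distinct prime factors.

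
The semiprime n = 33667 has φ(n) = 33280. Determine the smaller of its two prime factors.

φ(n) = (p−1)(q−1) = n − (p+q) + 1, so p + q = 33667 − 33280 + 1 = 388.
p and q are the roots of t² − 388t + 33667 = 0.
Discriminant: 388² − 4·33667 = 150544 − 134668 = 15876; √15876 = 126.
q = (388 − 126)/2 = 131, p = (388 + 126)/2 = 257.
Check: 131 · 257 = 33667.

131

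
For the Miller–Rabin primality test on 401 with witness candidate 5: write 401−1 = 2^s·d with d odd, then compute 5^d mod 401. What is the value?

401 − 1 = 400 = 2^4 · 25, so d = 25.
5^1 ≡ 5 (mod 401)
5^2 ≡ 5^2 = 25 ≡ 25 (mod 401)
5^4 ≡ 25^2 = 625 ≡ 224 (mod 401)
5^8 ≡ 224^2 = 50176 ≡ 51 (mod 401)
5^16 ≡ 51^2 = 2601 ≡ 195 (mod 401)
25 = 16 + 8 + 1 in binary powers of 2.
So 5^25 ≡ 195 · 51 · 5 ≡ 1 (mod 401).
Since 5^d ≡ 1 (mod 401), base 5 does not prove 401 composite.

1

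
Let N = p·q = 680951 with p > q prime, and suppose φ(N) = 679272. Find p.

φ(n) = (p−1)(q−1) = n − (p+q) + 1, so p + q = 680951 − 679272 + 1 = 1680.
p and q are the roots of t² − 1680t + 680951 = 0.
Discriminant: 1680² − 4·680951 = 2822400 − 2723804 = 98596; √98596 = 314.
q = (1680 − 314)/2 = 683, p = (1680 + 314)/2 = 997.
Check: 683 · 997 = 680951.

997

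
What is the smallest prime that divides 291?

3

291 is odd.
Digit sum 12, divisible by 3.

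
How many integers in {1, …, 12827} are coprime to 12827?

12600

Factor: 12827 = 101 · 127.
φ(12827) = (101−1) · (127−1) = 100 · 126 = 12600.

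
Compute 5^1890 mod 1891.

1

5^1 ≡ 5 (mod 1891)
5^2 ≡ 5^2 = 25 ≡ 25 (mod 1891)
5^4 ≡ 25^2 = 625 ≡ 625 (mod 1891)
5^8 ≡ 625^2 = 390625 ≡ 1079 (mod 1891)
5^16 ≡ 1079^2 = 1164241 ≡ 1276 (mod 1891)
5^32 ≡ 1276^2 = 1628176 ≡ 25 (mod 1891)
5^64 ≡ 25^2 = 625 ≡ 625 (mod 1891)
5^128 ≡ 625^2 = 390625 ≡ 1079 (mod 1891)
5^256 ≡ 1079^2 = 1164241 ≡ 1276 (mod 1891)
5^512 ≡ 1276^2 = 1628176 ≡ 25 (mod 1891)
5^1024 ≡ 25^2 = 625 ≡ 625 (mod 1891)
1890 = 1024 + 512 + 256 + 64 + 32 + 2 in binary powers of 2.
So 5^1890 ≡ 625 · 25 · 1276 · 625 · 25 · 25 ≡ 1 (mod 1891).
Since the result is 1, base 5 gives no evidence that 1891 is composite.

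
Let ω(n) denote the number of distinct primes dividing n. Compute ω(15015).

15015 = 3 · 5005
5005 = 5 · 1001
1001 = 7 · 143
143 = 11 · 13
15015 = 3 · 5 · 7 · 11 · 13, which has 5 distinct prime factors.

5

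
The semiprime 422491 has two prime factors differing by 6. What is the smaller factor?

Since p = q + 6, we have 422491 = q(q + 6), so q² + 6q − 422491 = 0.
Discriminant: 6² + 4·422491 = 36 + 1689964 = 1690000; √1690000 = 1300.
q = (−6 + 1300)/2 = 647, and p = q + 6 = 653.
Check: 647 · 653 = 422491.

647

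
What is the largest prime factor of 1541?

67

1541 = 23 · 67
67 is prime.
So 1541 = 23 · 67; the largest prime factor is 67.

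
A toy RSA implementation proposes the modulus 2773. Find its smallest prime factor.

2773 is odd.
Digit sum 19, not divisible by 3.
Ends in 3: not divisible by 5.
7: 2773 = 7·396 + 1
11: 2773 = 11·252 + 1
13: 2773 = 13·213 + 4
17: 2773 = 17·163 + 2
19: 2773 = 19·145 + 18
23: 2773 = 23·120 + 13
29: 2773 = 29·95 + 18
31: 2773 = 31·89 + 14
37: 2773 = 37·74 + 35
41: 2773 = 41·67 + 26
43: 2773 = 43·64 + 21
47: 2773 = 47·59

47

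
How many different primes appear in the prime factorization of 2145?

4

2145 = 3 · 715
715 = 5 · 143
143 = 11 · 13
2145 = 3 · 5 · 11 · 13, which has 4 distinct prime factors.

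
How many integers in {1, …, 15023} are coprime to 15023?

Factor: 15023 = 83 · 181.
φ(15023) = (83−1) · (181−1) = 82 · 180 = 14760.

14760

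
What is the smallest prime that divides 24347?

97

24347 is odd.
Digit sum 20, not divisible by 3.
Ends in 7: not divisible by 5.
7: 24347 = 7·3478 + 1
11: 24347 = 11·2213 + 4
13: 24347 = 13·1872 + 11
17: 24347 = 17·1432 + 3
19: 24347 = 19·1281 + 8
23: 24347 = 23·1058 + 13
29: 24347 = 29·839 + 16
31: 24347 = 31·785 + 12
37: 24347 = 37·658 + 1
41: 24347 = 41·593 + 34
43: 24347 = 43·566 + 9
47: 24347 = 47·518 + 1
53: 24347 = 53·459 + 20
59: 24347 = 59·412 + 39
61: 24347 = 61·399 + 8
67: 24347 = 67·363 + 26
71: 24347 = 71·342 + 65
73: 24347 = 73·333 + 38
79: 24347 = 79·308 + 15
83: 24347 = 83·293 + 28
89: 24347 = 89·273 + 50
97: 24347 = 97·251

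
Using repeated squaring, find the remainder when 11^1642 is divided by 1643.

1444

11^1 ≡ 11 (mod 1643)
11^2 ≡ 11^2 = 121 ≡ 121 (mod 1643)
11^4 ≡ 121^2 = 14641 ≡ 1497 (mod 1643)
11^8 ≡ 1497^2 = 2241009 ≡ 1600 (mod 1643)
11^16 ≡ 1600^2 = 2560000 ≡ 206 (mod 1643)
11^32 ≡ 206^2 = 42436 ≡ 1361 (mod 1643)
11^64 ≡ 1361^2 = 1852321 ≡ 660 (mod 1643)
11^128 ≡ 660^2 = 435600 ≡ 205 (mod 1643)
11^256 ≡ 205^2 = 42025 ≡ 950 (mod 1643)
11^512 ≡ 950^2 = 902500 ≡ 493 (mod 1643)
11^1024 ≡ 493^2 = 243049 ≡ 1528 (mod 1643)
1642 = 1024 + 512 + 64 + 32 + 8 + 2 in binary powers of 2.
So 11^1642 ≡ 1528 · 493 · 660 · 1361 · 1600 · 121 ≡ 1444 (mod 1643).
Since 1444 ≠ 1, base 11 is a Fermat witness: 1643 is composite.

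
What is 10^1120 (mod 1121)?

139

10^1 ≡ 10 (mod 1121)
10^2 ≡ 10^2 = 100 ≡ 100 (mod 1121)
10^4 ≡ 100^2 = 10000 ≡ 1032 (mod 1121)
10^8 ≡ 1032^2 = 1065024 ≡ 74 (mod 1121)
10^16 ≡ 74^2 = 5476 ≡ 992 (mod 1121)
10^32 ≡ 992^2 = 984064 ≡ 947 (mod 1121)
10^64 ≡ 947^2 = 896809 ≡ 9 (mod 1121)
10^128 ≡ 9^2 = 81 ≡ 81 (mod 1121)
10^256 ≡ 81^2 = 6561 ≡ 956 (mod 1121)
10^512 ≡ 956^2 = 913936 ≡ 321 (mod 1121)
10^1024 ≡ 321^2 = 103041 ≡ 1030 (mod 1121)
1120 = 1024 + 64 + 32 in binary powers of 2.
So 10^1120 ≡ 1030 · 9 · 947 ≡ 139 (mod 1121).
Since 139 ≠ 1, base 10 is a Fermat witness: 1121 is composite.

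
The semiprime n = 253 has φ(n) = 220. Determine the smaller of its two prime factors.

φ(n) = (p−1)(q−1) = n − (p+q) + 1, so p + q = 253 − 220 + 1 = 34.
p and q are the roots of t² − 34t + 253 = 0.
Discriminant: 34² − 4·253 = 1156 − 1012 = 144; √144 = 12.
q = (34 − 12)/2 = 11, p = (34 + 12)/2 = 23.
Check: 11 · 23 = 253.

11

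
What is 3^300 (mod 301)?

3^1 ≡ 3 (mod 301)
3^2 ≡ 3^2 = 9 ≡ 9 (mod 301)
3^4 ≡ 9^2 = 81 ≡ 81 (mod 301)
3^8 ≡ 81^2 = 6561 ≡ 240 (mod 301)
3^16 ≡ 240^2 = 57600 ≡ 109 (mod 301)
3^32 ≡ 109^2 = 11881 ≡ 142 (mod 301)
3^64 ≡ 142^2 = 20164 ≡ 298 (mod 301)
3^128 ≡ 298^2 = 88804 ≡ 9 (mod 301)
3^256 ≡ 9^2 = 81 ≡ 81 (mod 301)
300 = 256 + 32 + 8 + 4 in binary powers of 2.
So 3^300 ≡ 81 · 142 · 240 · 81 ≡ 127 (mod 301).
Since 127 ≠ 1, base 3 is a Fermat witness: 301 is composite.

127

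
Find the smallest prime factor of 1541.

23

1541 is odd.
Digit sum 11, not divisible by 3.
Ends in 1: not divisible by 5.
7: 1541 = 7·220 + 1
11: 1541 = 11·140 + 1
13: 1541 = 13·118 + 7
17: 1541 = 17·90 + 11
19: 1541 = 19·81 + 2
23: 1541 = 23·67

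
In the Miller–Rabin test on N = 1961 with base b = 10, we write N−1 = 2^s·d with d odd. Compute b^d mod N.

1961 − 1 = 1960 = 2^3 · 245, so d = 245.
10^1 ≡ 10 (mod 1961)
10^2 ≡ 10^2 = 100 ≡ 100 (mod 1961)
10^4 ≡ 100^2 = 10000 ≡ 195 (mod 1961)
10^8 ≡ 195^2 = 38025 ≡ 766 (mod 1961)
10^16 ≡ 766^2 = 586756 ≡ 417 (mod 1961)
10^32 ≡ 417^2 = 173889 ≡ 1321 (mod 1961)
10^64 ≡ 1321^2 = 1745041 ≡ 1712 (mod 1961)
10^128 ≡ 1712^2 = 2930944 ≡ 1210 (mod 1961)
245 = 128 + 64 + 32 + 16 + 4 + 1 in binary powers of 2.
So 10^245 ≡ 1210 · 1712 · 1321 · 417 · 195 · 10 ≡ 1210 (mod 1961).
Squaring chain: 1210 → 1194 → 1950; never reaches −1, so base 10 is a Miller–Rabin witness that 1961 is composite.

1210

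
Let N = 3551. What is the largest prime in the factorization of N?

67

3551 = 53 · 67
67 is prime.
So 3551 = 53 · 67; the largest prime factor is 67.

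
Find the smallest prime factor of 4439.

23

4439 is odd.
Digit sum 20, not divisible by 3.
Ends in 9: not divisible by 5.
7: 4439 = 7·634 + 1
11: 4439 = 11·403 + 6
13: 4439 = 13·341 + 6
17: 4439 = 17·261 + 2
19: 4439 = 19·233 + 12
23: 4439 = 23·193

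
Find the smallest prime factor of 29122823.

67

29122823 is odd.
Digit sum 29, not divisible by 3.
Ends in 3: not divisible by 5.
7: 29122823 = 7·4160403 + 2
11: 29122823 = 11·2647529 + 4
13: 29122823 = 13·2240217 + 2
17: 29122823 = 17·1713107 + 4
19: 29122823 = 19·1532780 + 3
23: 29122823 = 23·1266209 + 16
29: 29122823 = 29·1004235 + 8
31: 29122823 = 31·939445 + 28
37: 29122823 = 37·787103 + 12
41: 29122823 = 41·710312 + 31
43: 29122823 = 43·677274 + 41
47: 29122823 = 47·619634 + 25
53: 29122823 = 53·549487 + 12
59: 29122823 = 59·493607 + 10
61: 29122823 = 61·477423 + 20
67: 29122823 = 67·434669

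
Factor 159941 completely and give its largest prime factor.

159941 = 41 · 3901
3901 = 47 · 83
83 is prime.
So 159941 = 41 · 47 · 83; the largest prime factor is 83.

83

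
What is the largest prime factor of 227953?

227953 = 11 · 20723
20723 = 17 · 1219
1219 = 23 · 53
53 is prime.
So 227953 = 11 · 17 · 23 · 53; the largest prime factor is 53.

53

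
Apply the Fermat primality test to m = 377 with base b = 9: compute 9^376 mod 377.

256

9^1 ≡ 9 (mod 377)
9^2 ≡ 9^2 = 81 ≡ 81 (mod 377)
9^4 ≡ 81^2 = 6561 ≡ 152 (mod 377)
9^8 ≡ 152^2 = 23104 ≡ 107 (mod 377)
9^16 ≡ 107^2 = 11449 ≡ 139 (mod 377)
9^32 ≡ 139^2 = 19321 ≡ 94 (mod 377)
9^64 ≡ 94^2 = 8836 ≡ 165 (mod 377)
9^128 ≡ 165^2 = 27225 ≡ 81 (mod 377)
9^256 ≡ 81^2 = 6561 ≡ 152 (mod 377)
376 = 256 + 64 + 32 + 16 + 8 in binary powers of 2.
So 9^376 ≡ 152 · 165 · 94 · 139 · 107 ≡ 256 (mod 377).
Since 256 ≠ 1, base 9 is a Fermat witness: 377 is composite.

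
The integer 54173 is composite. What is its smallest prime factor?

7

54173 is odd.
Digit sum 20, not divisible by 3.
Ends in 3: not divisible by 5.
7: 54173 = 7·7739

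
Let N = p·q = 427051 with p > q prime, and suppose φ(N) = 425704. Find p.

φ(n) = (p−1)(q−1) = n − (p+q) + 1, so p + q = 427051 − 425704 + 1 = 1348.
p and q are the roots of t² − 1348t + 427051 = 0.
Discriminant: 1348² − 4·427051 = 1817104 − 1708204 = 108900; √108900 = 330.
q = (1348 − 330)/2 = 509, p = (1348 + 330)/2 = 839.
Check: 509 · 839 = 427051.

839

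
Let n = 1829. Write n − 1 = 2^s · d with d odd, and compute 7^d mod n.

989

1829 − 1 = 1828 = 2^2 · 457, so d = 457.
7^1 ≡ 7 (mod 1829)
7^2 ≡ 7^2 = 49 ≡ 49 (mod 1829)
7^4 ≡ 49^2 = 2401 ≡ 572 (mod 1829)
7^8 ≡ 572^2 = 327184 ≡ 1622 (mod 1829)
7^16 ≡ 1622^2 = 2630884 ≡ 782 (mod 1829)
7^32 ≡ 782^2 = 611524 ≡ 638 (mod 1829)
7^64 ≡ 638^2 = 407044 ≡ 1006 (mod 1829)
7^128 ≡ 1006^2 = 1012036 ≡ 599 (mod 1829)
7^256 ≡ 599^2 = 358801 ≡ 317 (mod 1829)
457 = 256 + 128 + 64 + 8 + 1 in binary powers of 2.
So 7^457 ≡ 317 · 599 · 1006 · 1622 · 7 ≡ 989 (mod 1829).
Squaring chain: 989 → 1435; never reaches −1, so base 7 is a Miller–Rabin witness that 1829 is composite.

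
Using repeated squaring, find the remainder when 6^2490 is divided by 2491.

6^1 ≡ 6 (mod 2491)
6^2 ≡ 6^2 = 36 ≡ 36 (mod 2491)
6^4 ≡ 36^2 = 1296 ≡ 1296 (mod 2491)
6^8 ≡ 1296^2 = 1679616 ≡ 682 (mod 2491)
6^16 ≡ 682^2 = 465124 ≡ 1798 (mod 2491)
6^32 ≡ 1798^2 = 3232804 ≡ 1977 (mod 2491)
6^64 ≡ 1977^2 = 3908529 ≡ 150 (mod 2491)
6^128 ≡ 150^2 = 22500 ≡ 81 (mod 2491)
6^256 ≡ 81^2 = 6561 ≡ 1579 (mod 2491)
6^512 ≡ 1579^2 = 2493241 ≡ 2241 (mod 2491)
6^1024 ≡ 2241^2 = 5022081 ≡ 225 (mod 2491)
6^2048 ≡ 225^2 = 50625 ≡ 805 (mod 2491)
2490 = 2048 + 256 + 128 + 32 + 16 + 8 + 2 in binary powers of 2.
So 6^2490 ≡ 805 · 1579 · 81 · 1977 · 1798 · 682 · 36 ≡ 1865 (mod 2491).
Since 1865 ≠ 1, base 6 is a Fermat witness: 2491 is composite.

1865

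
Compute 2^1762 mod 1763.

742

2^1 ≡ 2 (mod 1763)
2^2 ≡ 2^2 = 4 ≡ 4 (mod 1763)
2^4 ≡ 4^2 = 16 ≡ 16 (mod 1763)
2^8 ≡ 16^2 = 256 ≡ 256 (mod 1763)
2^16 ≡ 256^2 = 65536 ≡ 305 (mod 1763)
2^32 ≡ 305^2 = 93025 ≡ 1349 (mod 1763)
2^64 ≡ 1349^2 = 1819801 ≡ 385 (mod 1763)
2^128 ≡ 385^2 = 148225 ≡ 133 (mod 1763)
2^256 ≡ 133^2 = 17689 ≡ 59 (mod 1763)
2^512 ≡ 59^2 = 3481 ≡ 1718 (mod 1763)
2^1024 ≡ 1718^2 = 2951524 ≡ 262 (mod 1763)
1762 = 1024 + 512 + 128 + 64 + 32 + 2 in binary powers of 2.
So 2^1762 ≡ 262 · 1718 · 133 · 385 · 1349 · 4 ≡ 742 (mod 1763).
Since 742 ≠ 1, base 2 is a Fermat witness: 1763 is composite.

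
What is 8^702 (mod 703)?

8^1 ≡ 8 (mod 703)
8^2 ≡ 8^2 = 64 ≡ 64 (mod 703)
8^4 ≡ 64^2 = 4096 ≡ 581 (mod 703)
8^8 ≡ 581^2 = 337561 ≡ 121 (mod 703)
8^16 ≡ 121^2 = 14641 ≡ 581 (mod 703)
8^32 ≡ 581^2 = 337561 ≡ 121 (mod 703)
8^64 ≡ 121^2 = 14641 ≡ 581 (mod 703)
8^128 ≡ 581^2 = 337561 ≡ 121 (mod 703)
8^256 ≡ 121^2 = 14641 ≡ 581 (mod 703)
8^512 ≡ 581^2 = 337561 ≡ 121 (mod 703)
702 = 512 + 128 + 32 + 16 + 8 + 4 + 2 in binary powers of 2.
So 8^702 ≡ 121 · 121 · 121 · 581 · 121 · 581 · 64 ≡ 628 (mod 703).
Since 628 ≠ 1, base 8 is a Fermat witness: 703 is composite.

628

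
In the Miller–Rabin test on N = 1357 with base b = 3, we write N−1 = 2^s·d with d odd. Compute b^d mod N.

1357 − 1 = 1356 = 2^2 · 339, so d = 339.
3^1 ≡ 3 (mod 1357)
3^2 ≡ 3^2 = 9 ≡ 9 (mod 1357)
3^4 ≡ 9^2 = 81 ≡ 81 (mod 1357)
3^8 ≡ 81^2 = 6561 ≡ 1133 (mod 1357)
3^16 ≡ 1133^2 = 1283689 ≡ 1324 (mod 1357)
3^32 ≡ 1324^2 = 1752976 ≡ 1089 (mod 1357)
3^64 ≡ 1089^2 = 1185921 ≡ 1260 (mod 1357)
3^128 ≡ 1260^2 = 1587600 ≡ 1267 (mod 1357)
3^256 ≡ 1267^2 = 1605289 ≡ 1315 (mod 1357)
339 = 256 + 64 + 16 + 2 + 1 in binary powers of 2.
So 3^339 ≡ 1315 · 1260 · 1324 · 9 · 3 ≡ 41 (mod 1357).
Squaring chain: 41 → 324; never reaches −1, so base 3 is a Miller–Rabin witness that 1357 is composite.

41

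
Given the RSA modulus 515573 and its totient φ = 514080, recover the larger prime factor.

φ(n) = (p−1)(q−1) = n − (p+q) + 1, so p + q = 515573 − 514080 + 1 = 1494.
p and q are the roots of t² − 1494t + 515573 = 0.
Discriminant: 1494² − 4·515573 = 2232036 − 2062292 = 169744; √169744 = 412.
q = (1494 − 412)/2 = 541, p = (1494 + 412)/2 = 953.
Check: 541 · 953 = 515573.

953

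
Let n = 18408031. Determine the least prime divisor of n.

61

18408031 is odd.
Digit sum 25, not divisible by 3.
Ends in 1: not divisible by 5.
7: 18408031 = 7·2629718 + 5
11: 18408031 = 11·1673457 + 4
13: 18408031 = 13·1416002 + 5
17: 18408031 = 17·1082825 + 6
19: 18408031 = 19·968843 + 14
23: 18408031 = 23·800349 + 4
29: 18408031 = 29·634759 + 20
31: 18408031 = 31·593807 + 14
37: 18408031 = 37·497514 + 13
41: 18408031 = 41·448976 + 15
43: 18408031 = 43·428093 + 32
47: 18408031 = 47·391660 + 11
53: 18408031 = 53·347321 + 18
59: 18408031 = 59·312000 + 31
61: 18408031 = 61·301771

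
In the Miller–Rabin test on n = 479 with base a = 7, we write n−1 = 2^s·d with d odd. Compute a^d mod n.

1

479 − 1 = 478 = 2^1 · 239, so d = 239.
7^1 ≡ 7 (mod 479)
7^2 ≡ 7^2 = 49 ≡ 49 (mod 479)
7^4 ≡ 49^2 = 2401 ≡ 6 (mod 479)
7^8 ≡ 6^2 = 36 ≡ 36 (mod 479)
7^16 ≡ 36^2 = 1296 ≡ 338 (mod 479)
7^32 ≡ 338^2 = 114244 ≡ 242 (mod 479)
7^64 ≡ 242^2 = 58564 ≡ 126 (mod 479)
7^128 ≡ 126^2 = 15876 ≡ 69 (mod 479)
239 = 128 + 64 + 32 + 8 + 4 + 2 + 1 in binary powers of 2.
So 7^239 ≡ 69 · 126 · 242 · 36 · 6 · 49 · 7 ≡ 1 (mod 479).
Since 7^d ≡ 1 (mod 479), base 7 does not prove 479 composite.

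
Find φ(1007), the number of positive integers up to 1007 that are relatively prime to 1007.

936

Factor: 1007 = 19 · 53.
φ(1007) = (19−1) · (53−1) = 18 · 52 = 936.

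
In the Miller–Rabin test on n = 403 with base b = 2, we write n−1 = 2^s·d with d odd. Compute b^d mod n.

343

403 − 1 = 402 = 2^1 · 201, so d = 201.
2^1 ≡ 2 (mod 403)
2^2 ≡ 2^2 = 4 ≡ 4 (mod 403)
2^4 ≡ 4^2 = 16 ≡ 16 (mod 403)
2^8 ≡ 16^2 = 256 ≡ 256 (mod 403)
2^16 ≡ 256^2 = 65536 ≡ 250 (mod 403)
2^32 ≡ 250^2 = 62500 ≡ 35 (mod 403)
2^64 ≡ 35^2 = 1225 ≡ 16 (mod 403)
2^128 ≡ 16^2 = 256 ≡ 256 (mod 403)
201 = 128 + 64 + 8 + 1 in binary powers of 2.
So 2^201 ≡ 256 · 16 · 256 · 2 ≡ 343 (mod 403).
Squaring chain: 343; never reaches −1, so base 2 is a Miller–Rabin witness that 403 is composite.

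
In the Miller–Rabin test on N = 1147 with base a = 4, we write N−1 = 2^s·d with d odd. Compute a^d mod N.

1147 − 1 = 1146 = 2^1 · 573, so d = 573.
4^1 ≡ 4 (mod 1147)
4^2 ≡ 4^2 = 16 ≡ 16 (mod 1147)
4^4 ≡ 16^2 = 256 ≡ 256 (mod 1147)
4^8 ≡ 256^2 = 65536 ≡ 157 (mod 1147)
4^16 ≡ 157^2 = 24649 ≡ 562 (mod 1147)
4^32 ≡ 562^2 = 315844 ≡ 419 (mod 1147)
4^64 ≡ 419^2 = 175561 ≡ 70 (mod 1147)
4^128 ≡ 70^2 = 4900 ≡ 312 (mod 1147)
4^256 ≡ 312^2 = 97344 ≡ 996 (mod 1147)
4^512 ≡ 996^2 = 992016 ≡ 1008 (mod 1147)
573 = 512 + 32 + 16 + 8 + 4 + 1 in binary powers of 2.
So 4^573 ≡ 1008 · 419 · 562 · 157 · 256 · 4 ≡ 529 (mod 1147).
Squaring chain: 529; never reaches −1, so base 4 is a Miller–Rabin witness that 1147 is composite.

529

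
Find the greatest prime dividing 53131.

67

53131 = 13 · 4087
4087 = 61 · 67
67 is prime.
So 53131 = 13 · 61 · 67; the largest prime factor is 67.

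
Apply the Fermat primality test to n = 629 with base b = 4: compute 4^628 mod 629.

562

4^1 ≡ 4 (mod 629)
4^2 ≡ 4^2 = 16 ≡ 16 (mod 629)
4^4 ≡ 16^2 = 256 ≡ 256 (mod 629)
4^8 ≡ 256^2 = 65536 ≡ 120 (mod 629)
4^16 ≡ 120^2 = 14400 ≡ 562 (mod 629)
4^32 ≡ 562^2 = 315844 ≡ 86 (mod 629)
4^64 ≡ 86^2 = 7396 ≡ 477 (mod 629)
4^128 ≡ 477^2 = 227529 ≡ 460 (mod 629)
4^256 ≡ 460^2 = 211600 ≡ 256 (mod 629)
4^512 ≡ 256^2 = 65536 ≡ 120 (mod 629)
628 = 512 + 64 + 32 + 16 + 4 in binary powers of 2.
So 4^628 ≡ 120 · 477 · 86 · 562 · 256 ≡ 562 (mod 629).
Since 562 ≠ 1, base 4 is a Fermat witness: 629 is composite.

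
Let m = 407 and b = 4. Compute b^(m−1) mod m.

70

4^1 ≡ 4 (mod 407)
4^2 ≡ 4^2 = 16 ≡ 16 (mod 407)
4^4 ≡ 16^2 = 256 ≡ 256 (mod 407)
4^8 ≡ 256^2 = 65536 ≡ 9 (mod 407)
4^16 ≡ 9^2 = 81 ≡ 81 (mod 407)
4^32 ≡ 81^2 = 6561 ≡ 49 (mod 407)
4^64 ≡ 49^2 = 2401 ≡ 366 (mod 407)
4^128 ≡ 366^2 = 133956 ≡ 53 (mod 407)
4^256 ≡ 53^2 = 2809 ≡ 367 (mod 407)
406 = 256 + 128 + 16 + 4 + 2 in binary powers of 2.
So 4^406 ≡ 367 · 53 · 81 · 256 · 16 ≡ 70 (mod 407).
Since 70 ≠ 1, base 4 is a Fermat witness: 407 is composite.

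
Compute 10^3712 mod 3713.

2550

10^1 ≡ 10 (mod 3713)
10^2 ≡ 10^2 = 100 ≡ 100 (mod 3713)
10^4 ≡ 100^2 = 10000 ≡ 2574 (mod 3713)
10^8 ≡ 2574^2 = 6625476 ≡ 1484 (mod 3713)
10^16 ≡ 1484^2 = 2202256 ≡ 447 (mod 3713)
10^32 ≡ 447^2 = 199809 ≡ 3020 (mod 3713)
10^64 ≡ 3020^2 = 9120400 ≡ 1272 (mod 3713)
10^128 ≡ 1272^2 = 1617984 ≡ 2829 (mod 3713)
10^256 ≡ 2829^2 = 8003241 ≡ 1726 (mod 3713)
10^512 ≡ 1726^2 = 2979076 ≡ 1250 (mod 3713)
10^1024 ≡ 1250^2 = 1562500 ≡ 3040 (mod 3713)
10^2048 ≡ 3040^2 = 9241600 ≡ 3656 (mod 3713)
3712 = 2048 + 1024 + 512 + 128 in binary powers of 2.
So 10^3712 ≡ 3656 · 3040 · 1250 · 2829 ≡ 2550 (mod 3713).
Since 2550 ≠ 1, base 10 is a Fermat witness: 3713 is composite.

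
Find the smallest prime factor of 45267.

3

45267 is odd.
Digit sum 24, divisible by 3.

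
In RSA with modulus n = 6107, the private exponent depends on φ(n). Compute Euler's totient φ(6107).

Factor: 6107 = 31 · 197.
φ(6107) = (31−1) · (197−1) = 30 · 196 = 5880.

5880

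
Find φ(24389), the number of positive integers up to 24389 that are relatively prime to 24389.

23548

Factor: 24389 = 29^3.
φ(24389) = 29^2·(29−1) = 23548.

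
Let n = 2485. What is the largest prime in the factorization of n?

2485 = 5 · 497
497 = 7 · 71
71 is prime.
So 2485 = 5 · 7 · 71; the largest prime factor is 71.

71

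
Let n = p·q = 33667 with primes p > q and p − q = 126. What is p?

Since p = q + 126, we have 33667 = q(q + 126), so q² + 126q − 33667 = 0.
Discriminant: 126² + 4·33667 = 15876 + 134668 = 150544; √150544 = 388.
q = (−126 + 388)/2 = 131, and p = q + 126 = 257.
Check: 131 · 257 = 33667.

257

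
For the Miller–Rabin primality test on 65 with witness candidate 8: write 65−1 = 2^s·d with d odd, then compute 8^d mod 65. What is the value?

65 − 1 = 64 = 2^6 · 1, so d = 1.
8^1 ≡ 8 (mod 65)
1 = 1 in binary powers of 2.
So 8^1 ≡ 8 ≡ 8 (mod 65).
Squaring chain: 8 → 64 → 1 → 1 → 1 → 1; reaches −1, so base 8 does not prove 65 composite.

8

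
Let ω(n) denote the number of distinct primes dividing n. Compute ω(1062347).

5

1062347 = 11 · 96577
96577 = 13 · 7429
7429 = 17 · 437
437 = 19 · 23
1062347 = 11 · 13 · 17 · 19 · 23, which has 5 distinct prime factors.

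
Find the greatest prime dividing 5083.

23

5083 = 13 · 391
391 = 17 · 23
23 is prime.
So 5083 = 13 · 17 · 23; the largest prime factor is 23.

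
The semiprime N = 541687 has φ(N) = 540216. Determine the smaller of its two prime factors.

φ(n) = (p−1)(q−1) = n − (p+q) + 1, so p + q = 541687 − 540216 + 1 = 1472.
p and q are the roots of t² − 1472t + 541687 = 0.
Discriminant: 1472² − 4·541687 = 2166784 − 2166748 = 36; √36 = 6.
q = (1472 − 6)/2 = 733, p = (1472 + 6)/2 = 739.
Check: 733 · 739 = 541687.

733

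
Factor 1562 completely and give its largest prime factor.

1562 = 2 · 781
781 = 11 · 71
71 is prime.
So 1562 = 2 · 11 · 71; the largest prime factor is 71.

71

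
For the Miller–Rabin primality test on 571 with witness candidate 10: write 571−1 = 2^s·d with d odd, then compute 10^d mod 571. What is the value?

570

571 − 1 = 570 = 2^1 · 285, so d = 285.
10^1 ≡ 10 (mod 571)
10^2 ≡ 10^2 = 100 ≡ 100 (mod 571)
10^4 ≡ 100^2 = 10000 ≡ 293 (mod 571)
10^8 ≡ 293^2 = 85849 ≡ 199 (mod 571)
10^16 ≡ 199^2 = 39601 ≡ 202 (mod 571)
10^32 ≡ 202^2 = 40804 ≡ 263 (mod 571)
10^64 ≡ 263^2 = 69169 ≡ 78 (mod 571)
10^128 ≡ 78^2 = 6084 ≡ 374 (mod 571)
10^256 ≡ 374^2 = 139876 ≡ 552 (mod 571)
285 = 256 + 16 + 8 + 4 + 1 in binary powers of 2.
So 10^285 ≡ 552 · 202 · 199 · 293 · 10 ≡ 570 (mod 571).
Since 10^d ≡ 570 (mod 571), base 10 does not prove 571 composite.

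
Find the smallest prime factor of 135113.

11

135113 is odd.
Digit sum 14, not divisible by 3.
Ends in 3: not divisible by 5.
7: 135113 = 7·19301 + 6
11: 135113 = 11·12283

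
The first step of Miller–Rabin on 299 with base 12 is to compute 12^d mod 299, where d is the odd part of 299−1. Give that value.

285

299 − 1 = 298 = 2^1 · 149, so d = 149.
12^1 ≡ 12 (mod 299)
12^2 ≡ 12^2 = 144 ≡ 144 (mod 299)
12^4 ≡ 144^2 = 20736 ≡ 105 (mod 299)
12^8 ≡ 105^2 = 11025 ≡ 261 (mod 299)
12^16 ≡ 261^2 = 68121 ≡ 248 (mod 299)
12^32 ≡ 248^2 = 61504 ≡ 209 (mod 299)
12^64 ≡ 209^2 = 43681 ≡ 27 (mod 299)
12^128 ≡ 27^2 = 729 ≡ 131 (mod 299)
149 = 128 + 16 + 4 + 1 in binary powers of 2.
So 12^149 ≡ 131 · 248 · 105 · 12 ≡ 285 (mod 299).
Squaring chain: 285; never reaches −1, so base 12 is a Miller–Rabin witness that 299 is composite.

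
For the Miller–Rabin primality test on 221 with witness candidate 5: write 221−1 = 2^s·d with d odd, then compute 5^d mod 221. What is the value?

112

221 − 1 = 220 = 2^2 · 55, so d = 55.
5^1 ≡ 5 (mod 221)
5^2 ≡ 5^2 = 25 ≡ 25 (mod 221)
5^4 ≡ 25^2 = 625 ≡ 183 (mod 221)
5^8 ≡ 183^2 = 33489 ≡ 118 (mod 221)
5^16 ≡ 118^2 = 13924 ≡ 1 (mod 221)
5^32 ≡ 1^2 = 1 ≡ 1 (mod 221)
55 = 32 + 16 + 4 + 2 + 1 in binary powers of 2.
So 5^55 ≡ 1 · 1 · 183 · 25 · 5 ≡ 112 (mod 221).
Squaring chain: 112 → 168; never reaches −1, so base 5 is a Miller–Rabin witness that 221 is composite.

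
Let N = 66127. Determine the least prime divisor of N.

66127 is odd.
Digit sum 22, not divisible by 3.
Ends in 7: not divisible by 5.
7: 66127 = 7·9446 + 5
11: 66127 = 11·6011 + 6
13: 66127 = 13·5086 + 9
17: 66127 = 17·3889 + 14
19: 66127 = 19·3480 + 7
23: 66127 = 23·2875 + 2
29: 66127 = 29·2280 + 7
31: 66127 = 31·2133 + 4
37: 66127 = 37·1787 + 8
41: 66127 = 41·1612 + 35
43: 66127 = 43·1537 + 36
47: 66127 = 47·1406 + 45
53: 66127 = 53·1247 + 36
59: 66127 = 59·1120 + 47
61: 66127 = 61·1084 + 3
67: 66127 = 67·986 + 65
71: 66127 = 71·931 + 26
73: 66127 = 73·905 + 62
79: 66127 = 79·837 + 4
83: 66127 = 83·796 + 59
89: 66127 = 89·743

89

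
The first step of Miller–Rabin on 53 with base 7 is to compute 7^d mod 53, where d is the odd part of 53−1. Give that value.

53 − 1 = 52 = 2^2 · 13, so d = 13.
7^1 ≡ 7 (mod 53)
7^2 ≡ 7^2 = 49 ≡ 49 (mod 53)
7^4 ≡ 49^2 = 2401 ≡ 16 (mod 53)
7^8 ≡ 16^2 = 256 ≡ 44 (mod 53)
13 = 8 + 4 + 1 in binary powers of 2.
So 7^13 ≡ 44 · 16 · 7 ≡ 52 (mod 53).
Since 7^d ≡ 52 (mod 53), base 7 does not prove 53 composite.

52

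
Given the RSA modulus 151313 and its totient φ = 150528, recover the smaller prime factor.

337

φ(n) = (p−1)(q−1) = n − (p+q) + 1, so p + q = 151313 − 150528 + 1 = 786.
p and q are the roots of t² − 786t + 151313 = 0.
Discriminant: 786² − 4·151313 = 617796 − 605252 = 12544; √12544 = 112.
q = (786 − 112)/2 = 337, p = (786 + 112)/2 = 449.
Check: 337 · 449 = 151313.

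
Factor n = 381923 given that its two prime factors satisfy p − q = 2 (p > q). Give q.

Since p = q + 2, we have 381923 = q(q + 2), so q² + 2q − 381923 = 0.
Discriminant: 2² + 4·381923 = 4 + 1527692 = 1527696; √1527696 = 1236.
q = (−2 + 1236)/2 = 617, and p = q + 2 = 619.
Check: 617 · 619 = 381923.

617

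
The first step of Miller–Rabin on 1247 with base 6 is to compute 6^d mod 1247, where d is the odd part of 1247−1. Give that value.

1247 − 1 = 1246 = 2^1 · 623, so d = 623.
6^1 ≡ 6 (mod 1247)
6^2 ≡ 6^2 = 36 ≡ 36 (mod 1247)
6^4 ≡ 36^2 = 1296 ≡ 49 (mod 1247)
6^8 ≡ 49^2 = 2401 ≡ 1154 (mod 1247)
6^16 ≡ 1154^2 = 1331716 ≡ 1167 (mod 1247)
6^32 ≡ 1167^2 = 1361889 ≡ 165 (mod 1247)
6^64 ≡ 165^2 = 27225 ≡ 1038 (mod 1247)
6^128 ≡ 1038^2 = 1077444 ≡ 36 (mod 1247)
6^256 ≡ 36^2 = 1296 ≡ 49 (mod 1247)
6^512 ≡ 49^2 = 2401 ≡ 1154 (mod 1247)
623 = 512 + 64 + 32 + 8 + 4 + 2 + 1 in binary powers of 2.
So 6^623 ≡ 1154 · 1038 · 165 · 1154 · 49 · 36 · 6 ≡ 724 (mod 1247).
Squaring chain: 724; never reaches −1, so base 6 is a Miller–Rabin witness that 1247 is composite.

724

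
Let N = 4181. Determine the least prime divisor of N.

37

4181 is odd.
Digit sum 14, not divisible by 3.
Ends in 1: not divisible by 5.
7: 4181 = 7·597 + 2
11: 4181 = 11·380 + 1
13: 4181 = 13·321 + 8
17: 4181 = 17·245 + 16
19: 4181 = 19·220 + 1
23: 4181 = 23·181 + 18
29: 4181 = 29·144 + 5
31: 4181 = 31·134 + 27
37: 4181 = 37·113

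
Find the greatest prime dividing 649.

59

649 = 11 · 59
59 is prime.
So 649 = 11 · 59; the largest prime factor is 59.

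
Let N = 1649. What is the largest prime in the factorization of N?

97

1649 = 17 · 97
97 is prime.
So 1649 = 17 · 97; the largest prime factor is 97.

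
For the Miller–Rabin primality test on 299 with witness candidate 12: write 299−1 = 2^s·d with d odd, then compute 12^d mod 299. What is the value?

299 − 1 = 298 = 2^1 · 149, so d = 149.
12^1 ≡ 12 (mod 299)
12^2 ≡ 12^2 = 144 ≡ 144 (mod 299)
12^4 ≡ 144^2 = 20736 ≡ 105 (mod 299)
12^8 ≡ 105^2 = 11025 ≡ 261 (mod 299)
12^16 ≡ 261^2 = 68121 ≡ 248 (mod 299)
12^32 ≡ 248^2 = 61504 ≡ 209 (mod 299)
12^64 ≡ 209^2 = 43681 ≡ 27 (mod 299)
12^128 ≡ 27^2 = 729 ≡ 131 (mod 299)
149 = 128 + 16 + 4 + 1 in binary powers of 2.
So 12^149 ≡ 131 · 248 · 105 · 12 ≡ 285 (mod 299).
Squaring chain: 285; never reaches −1, so base 12 is a Miller–Rabin witness that 299 is composite.

285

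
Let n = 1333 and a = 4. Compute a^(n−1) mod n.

4^1 ≡ 4 (mod 1333)
4^2 ≡ 4^2 = 16 ≡ 16 (mod 1333)
4^4 ≡ 16^2 = 256 ≡ 256 (mod 1333)
4^8 ≡ 256^2 = 65536 ≡ 219 (mod 1333)
4^16 ≡ 219^2 = 47961 ≡ 1306 (mod 1333)
4^32 ≡ 1306^2 = 1705636 ≡ 729 (mod 1333)
4^64 ≡ 729^2 = 531441 ≡ 907 (mod 1333)
4^128 ≡ 907^2 = 822649 ≡ 188 (mod 1333)
4^256 ≡ 188^2 = 35344 ≡ 686 (mod 1333)
4^512 ≡ 686^2 = 470596 ≡ 47 (mod 1333)
4^1024 ≡ 47^2 = 2209 ≡ 876 (mod 1333)
1332 = 1024 + 256 + 32 + 16 + 4 in binary powers of 2.
So 4^1332 ≡ 876 · 686 · 729 · 1306 · 256 ≡ 16 (mod 1333).
Since 16 ≠ 1, base 4 is a Fermat witness: 1333 is composite.

16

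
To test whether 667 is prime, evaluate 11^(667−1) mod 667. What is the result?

216

11^1 ≡ 11 (mod 667)
11^2 ≡ 11^2 = 121 ≡ 121 (mod 667)
11^4 ≡ 121^2 = 14641 ≡ 634 (mod 667)
11^8 ≡ 634^2 = 401956 ≡ 422 (mod 667)
11^16 ≡ 422^2 = 178084 ≡ 662 (mod 667)
11^32 ≡ 662^2 = 438244 ≡ 25 (mod 667)
11^64 ≡ 25^2 = 625 ≡ 625 (mod 667)
11^128 ≡ 625^2 = 390625 ≡ 430 (mod 667)
11^256 ≡ 430^2 = 184900 ≡ 141 (mod 667)
11^512 ≡ 141^2 = 19881 ≡ 538 (mod 667)
666 = 512 + 128 + 16 + 8 + 2 in binary powers of 2.
So 11^666 ≡ 538 · 430 · 662 · 422 · 121 ≡ 216 (mod 667).
Since 216 ≠ 1, base 11 is a Fermat witness: 667 is composite.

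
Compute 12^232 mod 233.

12^1 ≡ 12 (mod 233)
12^2 ≡ 12^2 = 144 ≡ 144 (mod 233)
12^4 ≡ 144^2 = 20736 ≡ 232 (mod 233)
12^8 ≡ 232^2 = 53824 ≡ 1 (mod 233)
12^16 ≡ 1^2 = 1 ≡ 1 (mod 233)
12^32 ≡ 1^2 = 1 ≡ 1 (mod 233)
12^64 ≡ 1^2 = 1 ≡ 1 (mod 233)
12^128 ≡ 1^2 = 1 ≡ 1 (mod 233)
232 = 128 + 64 + 32 + 8 in binary powers of 2.
So 12^232 ≡ 1 · 1 · 1 · 1 ≡ 1 (mod 233).
Since the result is 1, base 12 gives no evidence that 233 is composite.

1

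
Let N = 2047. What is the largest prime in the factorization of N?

89

2047 = 23 · 89
89 is prime.
So 2047 = 23 · 89; the largest prime factor is 89.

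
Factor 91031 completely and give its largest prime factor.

91031 = 29 · 3139
3139 = 43 · 73
73 is prime.
So 91031 = 29 · 43 · 73; the largest prime factor is 73.

73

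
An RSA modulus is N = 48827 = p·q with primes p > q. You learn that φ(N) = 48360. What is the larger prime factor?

φ(n) = (p−1)(q−1) = n − (p+q) + 1, so p + q = 48827 − 48360 + 1 = 468.
p and q are the roots of t² − 468t + 48827 = 0.
Discriminant: 468² − 4·48827 = 219024 − 195308 = 23716; √23716 = 154.
q = (468 − 154)/2 = 157, p = (468 + 154)/2 = 311.
Check: 157 · 311 = 48827.

311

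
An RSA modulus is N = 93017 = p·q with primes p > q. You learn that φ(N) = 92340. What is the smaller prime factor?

191

φ(n) = (p−1)(q−1) = n − (p+q) + 1, so p + q = 93017 − 92340 + 1 = 678.
p and q are the roots of t² − 678t + 93017 = 0.
Discriminant: 678² − 4·93017 = 459684 − 372068 = 87616; √87616 = 296.
q = (678 − 296)/2 = 191, p = (678 + 296)/2 = 487.
Check: 191 · 487 = 93017.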